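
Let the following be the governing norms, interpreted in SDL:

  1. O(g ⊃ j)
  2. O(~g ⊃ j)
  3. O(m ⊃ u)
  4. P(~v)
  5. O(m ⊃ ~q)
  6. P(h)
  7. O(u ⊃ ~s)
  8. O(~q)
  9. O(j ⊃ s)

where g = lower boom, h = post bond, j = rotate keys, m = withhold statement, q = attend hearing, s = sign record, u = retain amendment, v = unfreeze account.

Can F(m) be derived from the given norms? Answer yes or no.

Premises 1 and 2 cover both cases: O(g ⊃ j) and O(~g ⊃ j). Since g ∨ ~g is a tautology, O(j) follows.
Premise 9 is O(j ⊃ s); since O(j), deontic closure gives O(s).
Premise 7 is O(u ⊃ ~s); contrapositively O(s ⊃ ~u). Since O(s) holds, K gives O(~u).
Premise 3, O(m ⊃ u), contraposes to O(~u ⊃ ~m); with O(~u) we get O(~m).
Premises 4, 5, 6, 8 do not contribute to this derivation.
So O(~m) holds, i.e. F(m). The claim follows.

Yes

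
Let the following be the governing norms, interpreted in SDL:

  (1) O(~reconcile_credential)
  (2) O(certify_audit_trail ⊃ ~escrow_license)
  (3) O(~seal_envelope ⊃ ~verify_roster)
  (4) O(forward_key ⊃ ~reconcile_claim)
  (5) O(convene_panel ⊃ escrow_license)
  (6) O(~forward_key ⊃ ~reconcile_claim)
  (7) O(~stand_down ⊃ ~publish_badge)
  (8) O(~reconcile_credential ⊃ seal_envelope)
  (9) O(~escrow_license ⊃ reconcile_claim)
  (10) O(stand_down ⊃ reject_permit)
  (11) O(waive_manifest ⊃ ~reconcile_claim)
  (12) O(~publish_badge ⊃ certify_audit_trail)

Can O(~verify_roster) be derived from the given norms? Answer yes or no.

No

Premise 3 is O(~seal_envelope ⊃ ~verify_roster), but O(~seal_envelope) is not derivable from the premises, so it does not yield O(~verify_roster).
No other premise forces O(~verify_roster). An ideal world satisfying every premise can still have ~verify_roster false, so O(~verify_roster) is not derivable.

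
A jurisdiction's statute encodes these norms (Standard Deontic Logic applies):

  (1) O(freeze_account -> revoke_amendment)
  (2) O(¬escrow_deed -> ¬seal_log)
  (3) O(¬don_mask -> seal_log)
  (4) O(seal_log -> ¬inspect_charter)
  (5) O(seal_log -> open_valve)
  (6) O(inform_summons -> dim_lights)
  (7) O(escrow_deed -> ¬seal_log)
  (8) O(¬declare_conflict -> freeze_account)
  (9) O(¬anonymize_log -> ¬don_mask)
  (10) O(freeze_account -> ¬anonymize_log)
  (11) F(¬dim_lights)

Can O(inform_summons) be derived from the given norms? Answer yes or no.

Premise 6 is O(inform_summons -> dim_lights); even if O(dim_lights) held, inferring O(inform_summons) would be affirming the consequent — invalid.
No other premise forces O(inform_summons). An ideal world satisfying every premise can still have inform_summons false, so O(inform_summons) is not derivable.

No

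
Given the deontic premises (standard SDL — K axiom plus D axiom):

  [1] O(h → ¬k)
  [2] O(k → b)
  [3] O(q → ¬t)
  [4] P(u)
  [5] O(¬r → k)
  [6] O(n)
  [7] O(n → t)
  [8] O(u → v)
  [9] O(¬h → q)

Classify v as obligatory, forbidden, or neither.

Premise 8 is O(u → v), but O(u) is not derivable from the premises (the permission P(u) asserts only ¬O(¬u), not O(u)), so it does not yield O(v).
No premise or chain of K-axiom applications forces O(v), and none forces O(¬v). So v is neither obligatory nor forbidden under these norms.

Neither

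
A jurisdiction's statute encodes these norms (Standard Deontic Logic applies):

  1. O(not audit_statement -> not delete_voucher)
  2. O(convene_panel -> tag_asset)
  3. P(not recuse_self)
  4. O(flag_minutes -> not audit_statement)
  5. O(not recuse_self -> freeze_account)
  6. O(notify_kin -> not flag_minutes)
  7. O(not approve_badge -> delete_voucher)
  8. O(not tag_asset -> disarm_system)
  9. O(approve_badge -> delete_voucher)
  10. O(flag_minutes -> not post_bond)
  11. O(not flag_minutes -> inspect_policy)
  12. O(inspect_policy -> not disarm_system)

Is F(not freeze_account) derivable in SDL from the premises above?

No

Premise 5 is O(not recuse_self -> freeze_account), but O(not recuse_self) is not derivable from the premises (the permission P(not recuse_self) asserts only not O(recuse_self), not O(not recuse_self)), so it does not yield O(freeze_account).
No other premise forces O(freeze_account). An ideal world satisfying every premise can still have not freeze_account true, so F(not freeze_account) is not derivable.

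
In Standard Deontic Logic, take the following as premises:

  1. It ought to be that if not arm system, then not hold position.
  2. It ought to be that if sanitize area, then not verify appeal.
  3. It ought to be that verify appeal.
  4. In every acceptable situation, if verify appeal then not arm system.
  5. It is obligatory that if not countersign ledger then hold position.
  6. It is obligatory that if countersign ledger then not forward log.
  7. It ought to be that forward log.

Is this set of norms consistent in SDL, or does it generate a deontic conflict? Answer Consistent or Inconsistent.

Inconsistent

From premise 7 we have O(forward_log).
Premise 6, O(countersign_ledger → ¬forward_log), contraposes to O(forward_log → ¬countersign_ledger); with O(forward_log) we get O(¬countersign_ledger).
Premise 5 is O(¬countersign_ledger → hold_position); since O(¬countersign_ledger), deontic closure gives O(hold_position).
Premise 1 is O(¬arm_system → ¬hold_position); contrapositively O(hold_position → arm_system). Since O(hold_position) holds, K gives O(arm_system).
The contrapositive of premise 4 (O(verify_appeal → ¬arm_system)) is O(arm_system → ¬verify_appeal), and O(arm_system) is already established, so O(¬verify_appeal).
But premise 3 directly asserts O(verify_appeal).
We now have both O(¬verify_appeal) and O(verify_appeal) — verify_appeal is simultaneously obligatory and forbidden, violating the D-axiom.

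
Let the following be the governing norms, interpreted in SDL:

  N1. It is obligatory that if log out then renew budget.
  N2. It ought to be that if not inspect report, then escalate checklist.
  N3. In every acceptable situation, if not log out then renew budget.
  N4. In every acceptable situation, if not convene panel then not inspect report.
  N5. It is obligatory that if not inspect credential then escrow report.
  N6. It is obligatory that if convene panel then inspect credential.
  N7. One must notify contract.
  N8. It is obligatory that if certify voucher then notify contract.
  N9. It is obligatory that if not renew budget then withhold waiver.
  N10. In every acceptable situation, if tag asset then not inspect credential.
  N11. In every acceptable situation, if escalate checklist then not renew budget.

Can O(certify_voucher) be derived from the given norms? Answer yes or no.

No

Premise 8 is O(certify_voucher → notify_contract); even if O(notify_contract) held, inferring O(certify_voucher) would be affirming the consequent — invalid.
No other premise forces O(certify_voucher). An ideal world satisfying every premise can still have certify_voucher false, so O(certify_voucher) is not derivable.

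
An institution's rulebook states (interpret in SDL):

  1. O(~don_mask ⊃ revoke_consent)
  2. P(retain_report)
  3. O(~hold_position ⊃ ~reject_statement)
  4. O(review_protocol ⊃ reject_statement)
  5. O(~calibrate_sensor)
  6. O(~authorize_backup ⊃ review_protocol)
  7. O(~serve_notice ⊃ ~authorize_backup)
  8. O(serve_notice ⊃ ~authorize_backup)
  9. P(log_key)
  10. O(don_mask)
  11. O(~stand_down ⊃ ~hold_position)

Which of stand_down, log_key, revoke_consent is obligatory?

stand_down

Premises 8 and 7 are O(serve_notice ⊃ ~authorize_backup) and O(~serve_notice ⊃ ~authorize_backup); every ideal world satisfies serve_notice or ~serve_notice, so in either case ~authorize_backup holds — hence O(~authorize_backup).
With premise 6, O(~authorize_backup ⊃ review_protocol), the K-axiom yields O(review_protocol).
With premise 4, O(review_protocol ⊃ reject_statement), the K-axiom yields O(reject_statement).
The contrapositive of premise 3 (O(~hold_position ⊃ ~reject_statement)) is O(reject_statement ⊃ hold_position), and O(reject_statement) is already established, so O(hold_position).
Premise 11 is O(~stand_down ⊃ ~hold_position); contrapositively O(hold_position ⊃ stand_down). Since O(hold_position) holds, K gives O(stand_down).
So O(stand_down) holds — stand_down is obligatory. None of the other listed options is made obligatory by any chain of premises.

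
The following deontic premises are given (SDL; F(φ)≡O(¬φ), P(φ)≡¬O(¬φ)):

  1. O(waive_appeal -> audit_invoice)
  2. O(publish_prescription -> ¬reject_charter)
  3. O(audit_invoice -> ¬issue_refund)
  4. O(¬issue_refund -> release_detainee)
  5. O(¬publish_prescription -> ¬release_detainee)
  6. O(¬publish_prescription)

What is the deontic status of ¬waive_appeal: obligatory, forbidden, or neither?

Obligatory

From premise 6 we have O(¬publish_prescription).
Applying K to premise 5 (O(¬publish_prescription -> ¬release_detainee)) and O(¬publish_prescription) yields O(¬release_detainee).
Premise 4 is O(¬issue_refund -> release_detainee); contrapositively O(¬release_detainee -> issue_refund). Since O(¬release_detainee) holds, K gives O(issue_refund).
Premise 3, O(audit_invoice -> ¬issue_refund), contraposes to O(issue_refund -> ¬audit_invoice); with O(issue_refund) we get O(¬audit_invoice).
Premise 1 is O(waive_appeal -> audit_invoice); contrapositively O(¬audit_invoice -> ¬waive_appeal). Since O(¬audit_invoice) holds, K gives O(¬waive_appeal).
Premise 2 does not contribute to this derivation.
Hence ¬waive_appeal is obligatory.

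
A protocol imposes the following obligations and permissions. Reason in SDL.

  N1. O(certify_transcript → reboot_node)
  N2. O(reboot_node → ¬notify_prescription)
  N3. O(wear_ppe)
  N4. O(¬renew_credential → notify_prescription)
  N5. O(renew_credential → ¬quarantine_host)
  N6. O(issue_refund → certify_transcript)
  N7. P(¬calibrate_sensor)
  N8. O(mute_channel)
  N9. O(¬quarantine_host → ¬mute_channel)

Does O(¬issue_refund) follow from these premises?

Yes

Premise 8 states O(mute_channel) outright.
Premise 9 is O(¬quarantine_host → ¬mute_channel); contrapositively O(mute_channel → quarantine_host). Since O(mute_channel) holds, K gives O(quarantine_host).
Premise 5, O(renew_credential → ¬quarantine_host), contraposes to O(quarantine_host → ¬renew_credential); with O(quarantine_host) we get O(¬renew_credential).
With premise 4, O(¬renew_credential → notify_prescription), the K-axiom yields O(notify_prescription).
The contrapositive of premise 2 (O(reboot_node → ¬notify_prescription)) is O(notify_prescription → ¬reboot_node), and O(notify_prescription) is already established, so O(¬reboot_node).
The contrapositive of premise 1 (O(certify_transcript → reboot_node)) is O(¬reboot_node → ¬certify_transcript), and O(¬reboot_node) is already established, so O(¬certify_transcript).
Premise 6, O(issue_refund → certify_transcript), contraposes to O(¬certify_transcript → ¬issue_refund); with O(¬certify_transcript) we get O(¬issue_refund).
Premises 3, 7 do not contribute to this derivation.
So O(¬issue_refund) follows.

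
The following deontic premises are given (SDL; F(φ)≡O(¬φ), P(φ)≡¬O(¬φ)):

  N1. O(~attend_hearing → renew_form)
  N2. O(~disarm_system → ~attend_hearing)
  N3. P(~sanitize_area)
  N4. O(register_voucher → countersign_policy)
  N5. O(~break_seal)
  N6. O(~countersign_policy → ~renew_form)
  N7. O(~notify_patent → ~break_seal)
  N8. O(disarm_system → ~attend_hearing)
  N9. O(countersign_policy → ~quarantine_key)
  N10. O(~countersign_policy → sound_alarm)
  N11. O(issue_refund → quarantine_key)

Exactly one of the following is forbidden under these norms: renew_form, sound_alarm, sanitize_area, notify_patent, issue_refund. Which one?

issue_refund

By case analysis on ~disarm_system: premise 2 gives O(~disarm_system → ~attend_hearing) and premise 8 gives O(disarm_system → ~attend_hearing), so O(~attend_hearing) either way.
With premise 1, O(~attend_hearing → renew_form), the K-axiom yields O(renew_form).
The contrapositive of premise 6 (O(~countersign_policy → ~renew_form)) is O(renew_form → countersign_policy), and O(renew_form) is already established, so O(countersign_policy).
With premise 9, O(countersign_policy → ~quarantine_key), the K-axiom yields O(~quarantine_key).
The contrapositive of premise 11 (O(issue_refund → quarantine_key)) is O(~quarantine_key → ~issue_refund), and O(~quarantine_key) is already established, so O(~issue_refund).
So O(~issue_refund) holds, i.e. issue_refund is forbidden. None of the other listed options is forbidden under the premises.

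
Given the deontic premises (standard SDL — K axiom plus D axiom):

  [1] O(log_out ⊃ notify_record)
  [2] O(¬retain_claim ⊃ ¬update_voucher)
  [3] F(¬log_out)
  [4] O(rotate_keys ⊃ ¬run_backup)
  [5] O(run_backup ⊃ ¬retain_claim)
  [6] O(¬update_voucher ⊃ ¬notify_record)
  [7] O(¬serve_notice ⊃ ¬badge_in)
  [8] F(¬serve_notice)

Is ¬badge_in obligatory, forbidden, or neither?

Premise 7 is O(¬serve_notice ⊃ ¬badge_in), but O(¬serve_notice) is not derivable from the premises, so it does not yield O(¬badge_in).
No premise or chain of K-axiom applications forces O(¬badge_in), and none forces O(badge_in). So ¬badge_in is neither obligatory nor forbidden under these norms.

Neither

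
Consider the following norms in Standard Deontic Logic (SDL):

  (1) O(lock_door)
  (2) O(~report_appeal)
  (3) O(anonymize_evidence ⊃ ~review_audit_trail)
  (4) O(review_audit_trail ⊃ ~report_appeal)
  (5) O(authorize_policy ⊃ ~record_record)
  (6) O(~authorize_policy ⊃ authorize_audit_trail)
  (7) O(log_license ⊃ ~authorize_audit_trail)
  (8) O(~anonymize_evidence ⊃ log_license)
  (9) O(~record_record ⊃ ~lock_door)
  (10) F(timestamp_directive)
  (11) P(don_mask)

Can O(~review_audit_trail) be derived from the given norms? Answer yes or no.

Yes

Premise 1 states O(lock_door) outright.
Premise 9 is O(~record_record ⊃ ~lock_door); contrapositively O(lock_door ⊃ record_record). Since O(lock_door) holds, K gives O(record_record).
Premise 5 is O(authorize_policy ⊃ ~record_record); contrapositively O(record_record ⊃ ~authorize_policy). Since O(record_record) holds, K gives O(~authorize_policy).
Applying K to premise 6 (O(~authorize_policy ⊃ authorize_audit_trail)) and O(~authorize_policy) yields O(authorize_audit_trail).
The contrapositive of premise 7 (O(log_license ⊃ ~authorize_audit_trail)) is O(authorize_audit_trail ⊃ ~log_license), and O(authorize_audit_trail) is already established, so O(~log_license).
Premise 8 is O(~anonymize_evidence ⊃ log_license); contrapositively O(~log_license ⊃ anonymize_evidence). Since O(~log_license) holds, K gives O(anonymize_evidence).
From O(anonymize_evidence) and premise 3, O(anonymize_evidence ⊃ ~review_audit_trail), we obtain O(~review_audit_trail).
Premises 2, 4, 10, 11 do not contribute to this derivation.
So O(~review_audit_trail) follows.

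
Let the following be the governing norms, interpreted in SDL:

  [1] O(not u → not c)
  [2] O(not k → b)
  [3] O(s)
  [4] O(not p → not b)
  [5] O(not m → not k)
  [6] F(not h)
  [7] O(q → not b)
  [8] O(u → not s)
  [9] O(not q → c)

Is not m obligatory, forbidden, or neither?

Premise 3 gives O(s).
The contrapositive of premise 8 (O(u → not s)) is O(s → not u), and O(s) is already established, so O(not u).
Applying K to premise 1 (O(not u → not c)) and O(not u) yields O(not c).
Premise 9 is O(not q → c); contrapositively O(not c → q). Since O(not c) holds, K gives O(q).
Premise 7 is O(q → not b); since O(q), deontic closure gives O(not b).
Premise 2 is O(not k → b); contrapositively O(not b → k). Since O(not b) holds, K gives O(k).
Premise 5 is O(not m → not k); contrapositively O(k → m). Since O(k) holds, K gives O(m).
Premises 4, 6 do not contribute to this derivation.
Thus O(m), which is F(not m): not m is forbidden.

Forbidden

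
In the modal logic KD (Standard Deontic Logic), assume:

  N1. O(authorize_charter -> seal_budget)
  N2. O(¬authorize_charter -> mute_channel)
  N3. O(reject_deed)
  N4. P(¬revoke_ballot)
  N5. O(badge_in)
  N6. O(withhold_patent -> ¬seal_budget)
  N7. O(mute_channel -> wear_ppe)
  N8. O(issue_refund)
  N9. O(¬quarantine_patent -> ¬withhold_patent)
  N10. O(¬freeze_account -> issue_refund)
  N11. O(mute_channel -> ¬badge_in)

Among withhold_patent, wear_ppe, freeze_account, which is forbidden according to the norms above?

withhold_patent

From premise 5 we have O(badge_in).
The contrapositive of premise 11 (O(mute_channel -> ¬badge_in)) is O(badge_in -> ¬mute_channel), and O(badge_in) is already established, so O(¬mute_channel).
The contrapositive of premise 2 (O(¬authorize_charter -> mute_channel)) is O(¬mute_channel -> authorize_charter), and O(¬mute_channel) is already established, so O(authorize_charter).
Premise 1 is O(authorize_charter -> seal_budget); since O(authorize_charter), deontic closure gives O(seal_budget).
Premise 6, O(withhold_patent -> ¬seal_budget), contraposes to O(seal_budget -> ¬withhold_patent); with O(seal_budget) we get O(¬withhold_patent).
So O(¬withhold_patent) holds, i.e. withhold_patent is forbidden. None of the other listed options is forbidden under the premises.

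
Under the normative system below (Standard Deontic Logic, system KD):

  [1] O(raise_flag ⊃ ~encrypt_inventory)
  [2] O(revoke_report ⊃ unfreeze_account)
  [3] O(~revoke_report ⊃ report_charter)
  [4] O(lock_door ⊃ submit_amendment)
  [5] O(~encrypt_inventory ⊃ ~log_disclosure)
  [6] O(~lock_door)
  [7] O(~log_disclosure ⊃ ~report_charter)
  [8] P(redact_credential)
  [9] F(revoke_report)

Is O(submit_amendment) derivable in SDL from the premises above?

Premise 4 is O(lock_door ⊃ submit_amendment), but O(lock_door) is not derivable from the premises, so it does not yield O(submit_amendment).
No other premise forces O(submit_amendment). An ideal world satisfying every premise can still have submit_amendment false, so O(submit_amendment) is not derivable.

No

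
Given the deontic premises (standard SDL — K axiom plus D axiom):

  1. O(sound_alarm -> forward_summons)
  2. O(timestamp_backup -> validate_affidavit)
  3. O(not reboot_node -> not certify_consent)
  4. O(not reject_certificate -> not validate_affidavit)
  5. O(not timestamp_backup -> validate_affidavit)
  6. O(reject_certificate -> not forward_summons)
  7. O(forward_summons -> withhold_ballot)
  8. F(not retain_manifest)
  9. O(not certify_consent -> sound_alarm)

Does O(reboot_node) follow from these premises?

Yes

By case analysis on timestamp_backup: premise 2 gives O(timestamp_backup -> validate_affidavit) and premise 5 gives O(not timestamp_backup -> validate_affidavit), so O(validate_affidavit) either way.
Premise 4 is O(not reject_certificate -> not validate_affidavit); contrapositively O(validate_affidavit -> reject_certificate). Since O(validate_affidavit) holds, K gives O(reject_certificate).
Premise 6 is O(reject_certificate -> not forward_summons); since O(reject_certificate), deontic closure gives O(not forward_summons).
The contrapositive of premise 1 (O(sound_alarm -> forward_summons)) is O(not forward_summons -> not sound_alarm), and O(not forward_summons) is already established, so O(not sound_alarm).
Premise 9 is O(not certify_consent -> sound_alarm); contrapositively O(not sound_alarm -> certify_consent). Since O(not sound_alarm) holds, K gives O(certify_consent).
The contrapositive of premise 3 (O(not reboot_node -> not certify_consent)) is O(certify_consent -> reboot_node), and O(certify_consent) is already established, so O(reboot_node).
Premises 7, 8 do not contribute to this derivation.
So O(reboot_node) follows.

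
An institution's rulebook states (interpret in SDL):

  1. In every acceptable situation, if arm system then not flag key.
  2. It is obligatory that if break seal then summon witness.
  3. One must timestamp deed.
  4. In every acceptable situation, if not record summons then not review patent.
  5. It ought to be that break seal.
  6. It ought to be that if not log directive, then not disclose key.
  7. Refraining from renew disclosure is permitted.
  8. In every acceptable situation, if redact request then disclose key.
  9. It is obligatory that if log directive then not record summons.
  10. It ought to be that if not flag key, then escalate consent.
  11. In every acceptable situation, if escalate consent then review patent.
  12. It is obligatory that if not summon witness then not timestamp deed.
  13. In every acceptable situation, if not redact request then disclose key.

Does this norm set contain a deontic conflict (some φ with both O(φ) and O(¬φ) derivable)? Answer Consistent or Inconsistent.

Premise 12 is O(¬summon_witness → ¬timestamp_deed), but O(¬summon_witness) is not derivable from the premises, so it does not yield O(¬timestamp_deed).
So O(¬timestamp_deed) is not derivable, and the apparent clash with O(timestamp_deed) does not arise.
A world satisfying every obligation exists (e.g. arm_system=false, break_seal=true, disclose_key=true, escalate_consent=false, flag_key=true, log_directive=true, record_summons=false, redact_request=false, renew_disclosure=false, review_patent=false, summon_witness=true, timestamp_deed=true); no atom is both obligatory and forbidden, so the set is consistent.

Consistent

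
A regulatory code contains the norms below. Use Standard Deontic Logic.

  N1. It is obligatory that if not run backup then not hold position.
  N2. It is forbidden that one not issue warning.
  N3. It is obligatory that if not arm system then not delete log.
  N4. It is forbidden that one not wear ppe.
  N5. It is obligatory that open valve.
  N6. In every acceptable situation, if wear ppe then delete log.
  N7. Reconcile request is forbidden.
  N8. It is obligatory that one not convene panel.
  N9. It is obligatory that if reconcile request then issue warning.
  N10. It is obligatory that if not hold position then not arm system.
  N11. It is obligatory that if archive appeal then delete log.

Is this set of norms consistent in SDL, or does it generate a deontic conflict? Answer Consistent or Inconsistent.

Consistent

Premise 9 is O(reconcile_request → issue_warning); even if O(issue_warning) held, inferring O(reconcile_request) would be affirming the consequent — invalid.
So O(reconcile_request) is not derivable, and the apparent clash with O(¬reconcile_request) does not arise.
A world satisfying every obligation exists (e.g. archive_appeal=false, arm_system=true, convene_panel=false, delete_log=true, hold_position=true, issue_warning=true, open_valve=true, reconcile_request=false, run_backup=true, wear_ppe=true); no atom is both obligatory and forbidden, so the set is consistent.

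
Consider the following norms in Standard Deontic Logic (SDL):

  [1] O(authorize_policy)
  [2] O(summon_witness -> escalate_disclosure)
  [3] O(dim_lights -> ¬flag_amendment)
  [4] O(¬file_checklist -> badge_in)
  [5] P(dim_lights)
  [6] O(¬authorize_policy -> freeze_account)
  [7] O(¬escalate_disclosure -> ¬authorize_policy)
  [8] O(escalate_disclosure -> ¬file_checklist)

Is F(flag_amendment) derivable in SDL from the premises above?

No

Premise 3 is O(dim_lights -> ¬flag_amendment), but O(dim_lights) is not derivable from the premises (the permission P(dim_lights) asserts only ¬O(¬dim_lights), not O(dim_lights)), so it does not yield O(¬flag_amendment).
No other premise forces O(¬flag_amendment). An ideal world satisfying every premise can still have flag_amendment true, so F(flag_amendment) is not derivable.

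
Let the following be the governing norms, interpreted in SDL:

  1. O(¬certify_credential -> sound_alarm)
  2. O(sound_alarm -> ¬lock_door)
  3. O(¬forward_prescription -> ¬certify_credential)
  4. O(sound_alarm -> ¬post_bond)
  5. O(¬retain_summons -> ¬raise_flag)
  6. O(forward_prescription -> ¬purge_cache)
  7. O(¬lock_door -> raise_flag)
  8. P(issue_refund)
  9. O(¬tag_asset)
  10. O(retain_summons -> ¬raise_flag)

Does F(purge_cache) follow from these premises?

Premises 10 and 5 cover both cases: O(retain_summons -> ¬raise_flag) and O(¬retain_summons -> ¬raise_flag). Since retain_summons ∨ ¬retain_summons is a tautology, O(¬raise_flag) follows.
The contrapositive of premise 7 (O(¬lock_door -> raise_flag)) is O(¬raise_flag -> lock_door), and O(¬raise_flag) is already established, so O(lock_door).
The contrapositive of premise 2 (O(sound_alarm -> ¬lock_door)) is O(lock_door -> ¬sound_alarm), and O(lock_door) is already established, so O(¬sound_alarm).
Premise 1, O(¬certify_credential -> sound_alarm), contraposes to O(¬sound_alarm -> certify_credential); with O(¬sound_alarm) we get O(certify_credential).
Premise 3, O(¬forward_prescription -> ¬certify_credential), contraposes to O(certify_credential -> forward_prescription); with O(certify_credential) we get O(forward_prescription).
From O(forward_prescription) and premise 6, O(forward_prescription -> ¬purge_cache), we obtain O(¬purge_cache).
Premises 4, 8, 9 do not contribute to this derivation.
So O(¬purge_cache) holds, i.e. F(purge_cache). The claim follows.

Yes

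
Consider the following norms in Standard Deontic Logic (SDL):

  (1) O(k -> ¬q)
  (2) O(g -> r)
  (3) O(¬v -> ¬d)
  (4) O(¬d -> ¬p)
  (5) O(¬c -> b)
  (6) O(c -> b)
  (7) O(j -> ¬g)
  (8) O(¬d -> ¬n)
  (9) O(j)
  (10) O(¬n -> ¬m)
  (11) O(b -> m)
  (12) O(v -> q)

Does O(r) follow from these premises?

No

Premise 2 is O(g -> r), but O(g) is not derivable from the premises, so it does not yield O(r).
No other premise forces O(r). An ideal world satisfying every premise can still have r false, so O(r) is not derivable.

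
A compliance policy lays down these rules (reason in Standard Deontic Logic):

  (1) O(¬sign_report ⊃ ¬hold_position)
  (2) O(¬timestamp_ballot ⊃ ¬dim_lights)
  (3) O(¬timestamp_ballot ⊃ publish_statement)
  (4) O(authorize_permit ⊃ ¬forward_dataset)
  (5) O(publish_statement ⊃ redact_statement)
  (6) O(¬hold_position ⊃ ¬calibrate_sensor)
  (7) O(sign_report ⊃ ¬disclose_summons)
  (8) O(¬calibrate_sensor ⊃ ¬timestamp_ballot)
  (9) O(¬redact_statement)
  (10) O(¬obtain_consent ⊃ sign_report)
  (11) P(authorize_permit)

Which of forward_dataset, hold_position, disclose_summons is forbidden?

From premise 9 we have O(¬redact_statement).
Premise 5 is O(publish_statement ⊃ redact_statement); contrapositively O(¬redact_statement ⊃ ¬publish_statement). Since O(¬redact_statement) holds, K gives O(¬publish_statement).
The contrapositive of premise 3 (O(¬timestamp_ballot ⊃ publish_statement)) is O(¬publish_statement ⊃ timestamp_ballot), and O(¬publish_statement) is already established, so O(timestamp_ballot).
The contrapositive of premise 8 (O(¬calibrate_sensor ⊃ ¬timestamp_ballot)) is O(timestamp_ballot ⊃ calibrate_sensor), and O(timestamp_ballot) is already established, so O(calibrate_sensor).
The contrapositive of premise 6 (O(¬hold_position ⊃ ¬calibrate_sensor)) is O(calibrate_sensor ⊃ hold_position), and O(calibrate_sensor) is already established, so O(hold_position).
The contrapositive of premise 1 (O(¬sign_report ⊃ ¬hold_position)) is O(hold_position ⊃ sign_report), and O(hold_position) is already established, so O(sign_report).
From O(sign_report) and premise 7, O(sign_report ⊃ ¬disclose_summons), we obtain O(¬disclose_summons).
So O(¬disclose_summons) holds, i.e. disclose_summons is forbidden. None of the other listed options is forbidden under the premises.

disclose_summons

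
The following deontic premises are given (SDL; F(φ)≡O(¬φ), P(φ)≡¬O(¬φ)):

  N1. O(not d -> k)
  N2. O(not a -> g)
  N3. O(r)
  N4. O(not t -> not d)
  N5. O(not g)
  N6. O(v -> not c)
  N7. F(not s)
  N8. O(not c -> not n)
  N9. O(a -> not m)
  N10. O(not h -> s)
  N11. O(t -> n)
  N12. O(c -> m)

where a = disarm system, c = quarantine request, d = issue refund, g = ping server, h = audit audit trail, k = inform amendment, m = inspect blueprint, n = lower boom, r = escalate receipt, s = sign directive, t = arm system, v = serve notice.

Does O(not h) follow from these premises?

No

Premise 10 is O(not h -> s); even if O(s) held, inferring O(not h) would be affirming the consequent — invalid.
No other premise forces O(not h). An ideal world satisfying every premise can still have not h false, so O(not h) is not derivable.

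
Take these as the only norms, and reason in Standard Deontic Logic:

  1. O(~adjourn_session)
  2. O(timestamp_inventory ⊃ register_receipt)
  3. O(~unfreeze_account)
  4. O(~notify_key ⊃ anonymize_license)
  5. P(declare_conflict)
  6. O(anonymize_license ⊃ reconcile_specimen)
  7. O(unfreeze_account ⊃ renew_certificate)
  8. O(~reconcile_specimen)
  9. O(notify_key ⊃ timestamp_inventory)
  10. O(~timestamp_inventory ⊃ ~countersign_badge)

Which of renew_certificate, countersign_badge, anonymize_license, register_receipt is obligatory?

From premise 8 we have O(~reconcile_specimen).
The contrapositive of premise 6 (O(anonymize_license ⊃ reconcile_specimen)) is O(~reconcile_specimen ⊃ ~anonymize_license), and O(~reconcile_specimen) is already established, so O(~anonymize_license).
Premise 4 is O(~notify_key ⊃ anonymize_license); contrapositively O(~anonymize_license ⊃ notify_key). Since O(~anonymize_license) holds, K gives O(notify_key).
From O(notify_key) and premise 9, O(notify_key ⊃ timestamp_inventory), we obtain O(timestamp_inventory).
Applying K to premise 2 (O(timestamp_inventory ⊃ register_receipt)) and O(timestamp_inventory) yields O(register_receipt).
So O(register_receipt) holds — register_receipt is obligatory. None of the other listed options is made obligatory by any chain of premises.

register_receipt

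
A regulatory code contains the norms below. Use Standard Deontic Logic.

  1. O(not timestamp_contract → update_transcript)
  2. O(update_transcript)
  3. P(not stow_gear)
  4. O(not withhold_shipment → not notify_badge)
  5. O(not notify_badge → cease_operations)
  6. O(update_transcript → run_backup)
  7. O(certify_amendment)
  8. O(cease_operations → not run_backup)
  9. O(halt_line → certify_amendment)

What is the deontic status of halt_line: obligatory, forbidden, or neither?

Premise 9 is O(halt_line → certify_amendment); even if O(certify_amendment) held, inferring O(halt_line) would be affirming the consequent — invalid.
No premise or chain of K-axiom applications forces O(halt_line), and none forces O(not halt_line). So halt_line is neither obligatory nor forbidden under these norms.

Neither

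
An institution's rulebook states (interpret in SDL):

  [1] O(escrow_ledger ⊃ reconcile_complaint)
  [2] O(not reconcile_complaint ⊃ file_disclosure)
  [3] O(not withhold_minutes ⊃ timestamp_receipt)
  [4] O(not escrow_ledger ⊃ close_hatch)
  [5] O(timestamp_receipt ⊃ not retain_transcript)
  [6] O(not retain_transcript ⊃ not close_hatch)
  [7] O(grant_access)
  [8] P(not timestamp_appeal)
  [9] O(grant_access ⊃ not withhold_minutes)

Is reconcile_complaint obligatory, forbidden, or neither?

From premise 7 we have O(grant_access).
Premise 9 is O(grant_access ⊃ not withhold_minutes); since O(grant_access), deontic closure gives O(not withhold_minutes).
With premise 3, O(not withhold_minutes ⊃ timestamp_receipt), the K-axiom yields O(timestamp_receipt).
From O(timestamp_receipt) and premise 5, O(timestamp_receipt ⊃ not retain_transcript), we obtain O(not retain_transcript).
With premise 6, O(not retain_transcript ⊃ not close_hatch), the K-axiom yields O(not close_hatch).
Premise 4 is O(not escrow_ledger ⊃ close_hatch); contrapositively O(not close_hatch ⊃ escrow_ledger). Since O(not close_hatch) holds, K gives O(escrow_ledger).
Applying K to premise 1 (O(escrow_ledger ⊃ reconcile_complaint)) and O(escrow_ledger) yields O(reconcile_complaint).
Premises 2, 8 do not contribute to this derivation.
Hence reconcile_complaint is obligatory.

Obligatory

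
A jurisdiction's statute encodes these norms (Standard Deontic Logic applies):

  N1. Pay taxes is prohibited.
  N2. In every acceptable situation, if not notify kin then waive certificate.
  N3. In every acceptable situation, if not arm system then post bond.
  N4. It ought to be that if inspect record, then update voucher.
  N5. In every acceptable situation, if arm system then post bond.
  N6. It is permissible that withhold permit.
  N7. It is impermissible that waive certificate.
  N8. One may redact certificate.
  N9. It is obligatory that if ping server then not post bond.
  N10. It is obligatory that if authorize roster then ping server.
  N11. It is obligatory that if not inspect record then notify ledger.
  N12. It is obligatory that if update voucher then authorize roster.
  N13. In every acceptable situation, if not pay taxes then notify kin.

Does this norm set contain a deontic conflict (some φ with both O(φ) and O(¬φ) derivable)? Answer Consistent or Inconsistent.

Consistent

Premise 2 is O(¬notify_kin → waive_certificate), but O(¬notify_kin) is not derivable from the premises, so it does not yield O(waive_certificate).
So O(waive_certificate) is not derivable, and the apparent clash with O(¬waive_certificate) does not arise.
A world satisfying every obligation exists (e.g. arm_system=false, authorize_roster=false, inspect_record=false, notify_kin=true, notify_ledger=true, pay_taxes=false, ping_server=false, post_bond=true, redact_certificate=false, update_voucher=false, waive_certificate=false, withhold_permit=false); no atom is both obligatory and forbidden, so the set is consistent.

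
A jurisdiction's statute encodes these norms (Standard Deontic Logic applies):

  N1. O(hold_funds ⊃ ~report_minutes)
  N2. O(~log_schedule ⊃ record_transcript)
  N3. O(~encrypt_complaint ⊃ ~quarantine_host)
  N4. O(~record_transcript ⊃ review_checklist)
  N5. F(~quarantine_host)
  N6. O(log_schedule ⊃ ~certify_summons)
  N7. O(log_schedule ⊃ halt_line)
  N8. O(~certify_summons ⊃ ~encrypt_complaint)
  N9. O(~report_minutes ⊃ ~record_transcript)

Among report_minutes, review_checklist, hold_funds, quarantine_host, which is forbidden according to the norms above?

hold_funds

F(~quarantine_host) at premise 5 means O(quarantine_host).
The contrapositive of premise 3 (O(~encrypt_complaint ⊃ ~quarantine_host)) is O(quarantine_host ⊃ encrypt_complaint), and O(quarantine_host) is already established, so O(encrypt_complaint).
Premise 8 is O(~certify_summons ⊃ ~encrypt_complaint); contrapositively O(encrypt_complaint ⊃ certify_summons). Since O(encrypt_complaint) holds, K gives O(certify_summons).
Premise 6, O(log_schedule ⊃ ~certify_summons), contraposes to O(certify_summons ⊃ ~log_schedule); with O(certify_summons) we get O(~log_schedule).
Premise 2 is O(~log_schedule ⊃ record_transcript); since O(~log_schedule), deontic closure gives O(record_transcript).
Premise 9 is O(~report_minutes ⊃ ~record_transcript); contrapositively O(record_transcript ⊃ report_minutes). Since O(record_transcript) holds, K gives O(report_minutes).
Premise 1, O(hold_funds ⊃ ~report_minutes), contraposes to O(report_minutes ⊃ ~hold_funds); with O(report_minutes) we get O(~hold_funds).
So O(~hold_funds) holds, i.e. hold_funds is forbidden. None of the other listed options is forbidden under the premises.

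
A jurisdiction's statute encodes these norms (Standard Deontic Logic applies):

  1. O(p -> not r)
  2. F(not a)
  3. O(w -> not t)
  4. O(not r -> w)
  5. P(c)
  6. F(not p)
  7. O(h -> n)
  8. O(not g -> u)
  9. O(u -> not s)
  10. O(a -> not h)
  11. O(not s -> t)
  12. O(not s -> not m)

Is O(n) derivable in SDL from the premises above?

No

Premise 7 is O(h -> n), but O(h) is not derivable from the premises, so it does not yield O(n).
No other premise forces O(n). An ideal world satisfying every premise can still have n false, so O(n) is not derivable.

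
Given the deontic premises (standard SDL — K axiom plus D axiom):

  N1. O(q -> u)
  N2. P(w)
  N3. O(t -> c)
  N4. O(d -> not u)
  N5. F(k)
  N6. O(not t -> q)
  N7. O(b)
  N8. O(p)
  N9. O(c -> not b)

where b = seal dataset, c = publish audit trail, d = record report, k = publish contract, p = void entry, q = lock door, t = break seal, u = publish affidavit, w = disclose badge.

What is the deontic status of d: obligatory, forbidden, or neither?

Forbidden

From premise 7 we have O(b).
Premise 9, O(c -> not b), contraposes to O(b -> not c); with O(b) we get O(not c).
The contrapositive of premise 3 (O(t -> c)) is O(not c -> not t), and O(not c) is already established, so O(not t).
Premise 6 is O(not t -> q); since O(not t), deontic closure gives O(q).
From O(q) and premise 1, O(q -> u), we obtain O(u).
Premise 4, O(d -> not u), contraposes to O(u -> not d); with O(u) we get O(not d).
Premises 2, 5, 8 do not contribute to this derivation.
Thus O(not d), which is F(d): d is forbidden.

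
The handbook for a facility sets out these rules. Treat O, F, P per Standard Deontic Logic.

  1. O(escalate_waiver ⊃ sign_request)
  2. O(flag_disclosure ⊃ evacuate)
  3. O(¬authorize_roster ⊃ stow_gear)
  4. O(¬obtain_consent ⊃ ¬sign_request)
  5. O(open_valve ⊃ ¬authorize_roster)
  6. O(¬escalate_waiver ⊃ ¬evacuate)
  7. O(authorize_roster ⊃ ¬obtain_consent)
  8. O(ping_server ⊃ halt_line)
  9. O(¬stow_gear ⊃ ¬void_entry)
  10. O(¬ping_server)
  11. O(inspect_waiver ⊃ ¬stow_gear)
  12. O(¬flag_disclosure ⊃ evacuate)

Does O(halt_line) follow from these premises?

Premise 8 is O(ping_server ⊃ halt_line), but O(ping_server) is not derivable from the premises, so it does not yield O(halt_line).
No other premise forces O(halt_line). An ideal world satisfying every premise can still have halt_line false, so O(halt_line) is not derivable.

No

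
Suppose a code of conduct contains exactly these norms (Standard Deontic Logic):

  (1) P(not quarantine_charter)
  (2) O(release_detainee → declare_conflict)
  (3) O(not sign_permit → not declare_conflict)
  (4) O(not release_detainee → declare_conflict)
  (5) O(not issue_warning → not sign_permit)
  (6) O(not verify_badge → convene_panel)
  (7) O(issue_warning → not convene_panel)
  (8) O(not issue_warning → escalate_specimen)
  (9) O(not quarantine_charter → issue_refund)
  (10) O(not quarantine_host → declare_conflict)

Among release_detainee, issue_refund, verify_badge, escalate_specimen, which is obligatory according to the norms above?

By case analysis on release_detainee: premise 2 gives O(release_detainee → declare_conflict) and premise 4 gives O(not release_detainee → declare_conflict), so O(declare_conflict) either way.
The contrapositive of premise 3 (O(not sign_permit → not declare_conflict)) is O(declare_conflict → sign_permit), and O(declare_conflict) is already established, so O(sign_permit).
Premise 5 is O(not issue_warning → not sign_permit); contrapositively O(sign_permit → issue_warning). Since O(sign_permit) holds, K gives O(issue_warning).
Applying K to premise 7 (O(issue_warning → not convene_panel)) and O(issue_warning) yields O(not convene_panel).
Premise 6 is O(not verify_badge → convene_panel); contrapositively O(not convene_panel → verify_badge). Since O(not convene_panel) holds, K gives O(verify_badge).
So O(verify_badge) holds — verify_badge is obligatory. None of the other listed options is made obligatory by any chain of premises.

verify_badge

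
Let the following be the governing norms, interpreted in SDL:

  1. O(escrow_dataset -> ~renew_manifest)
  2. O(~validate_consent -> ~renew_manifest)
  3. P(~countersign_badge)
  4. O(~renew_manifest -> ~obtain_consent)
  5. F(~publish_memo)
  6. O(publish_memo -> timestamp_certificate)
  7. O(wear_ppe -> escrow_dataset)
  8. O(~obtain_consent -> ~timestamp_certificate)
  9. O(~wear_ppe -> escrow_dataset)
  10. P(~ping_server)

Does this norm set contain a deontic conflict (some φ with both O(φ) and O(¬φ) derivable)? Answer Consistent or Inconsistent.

Inconsistent

Premises 9 and 7 cover both cases: O(~wear_ppe -> escrow_dataset) and O(wear_ppe -> escrow_dataset). Since ~wear_ppe ∨ wear_ppe is a tautology, O(escrow_dataset) follows.
From O(escrow_dataset) and premise 1, O(escrow_dataset -> ~renew_manifest), we obtain O(~renew_manifest).
With premise 4, O(~renew_manifest -> ~obtain_consent), the K-axiom yields O(~obtain_consent).
From O(~obtain_consent) and premise 8, O(~obtain_consent -> ~timestamp_certificate), we obtain O(~timestamp_certificate).
Premise 6 is O(publish_memo -> timestamp_certificate); contrapositively O(~timestamp_certificate -> ~publish_memo). Since O(~timestamp_certificate) holds, K gives O(~publish_memo).
Yet premise 5 is F(~publish_memo), i.e. O(publish_memo).
We now have both O(~publish_memo) and O(publish_memo) — publish_memo is simultaneously obligatory and forbidden, violating the D-axiom.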